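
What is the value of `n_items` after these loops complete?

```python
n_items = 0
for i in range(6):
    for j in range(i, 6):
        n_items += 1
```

Upper triangle: 6 + 5 + ... + 1
`n_items` takes the values: 0 → 1 → 2 → 3 → 4 → 5 → 6 → 7 → 8 → 9 → 10 → 11 → 12 → 13 → 14 → 15 → 16 → 17 → 18 → 19 → 20 → 21

Answer: 21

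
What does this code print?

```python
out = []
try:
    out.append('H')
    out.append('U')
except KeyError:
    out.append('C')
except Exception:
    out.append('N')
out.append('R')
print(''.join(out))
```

Execution trace: 'H' (try body) → 'U' (try body, no exception) → 'R' (after the try/except). Output: HUR

Answer: HUR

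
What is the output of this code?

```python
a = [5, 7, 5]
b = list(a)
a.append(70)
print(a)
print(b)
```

Key concept: list() constructor creates copy.
Step by step:
`a = [5, 7, 5]` → a = [5, 7, 5]
`b = list(a)` → b = [5, 7, 5]
`a.append(70)` → a = [5, 7, 5, 70]
`print(a)` → prints [5, 7, 5, 70]
`print(b)` → prints [5, 7, 5]

Answer:
[5, 7, 5, 70]
[5, 7, 5]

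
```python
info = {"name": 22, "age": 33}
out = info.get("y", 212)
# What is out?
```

Trace:
`info = {"name": 22, "age": 33}` → info = {'name': 22, 'age': 33}
`out = info.get("y", 212)` → out = 212
So out = 212

Answer: 212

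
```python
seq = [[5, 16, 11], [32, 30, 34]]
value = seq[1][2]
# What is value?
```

Trace:
`seq = [[5, 16, 11], [32, 30, 34]]` → seq = [[5, 16, 11], [32, 30, 34]]
`value = seq[1][2]` → value = 34
So value = 34

Answer: 34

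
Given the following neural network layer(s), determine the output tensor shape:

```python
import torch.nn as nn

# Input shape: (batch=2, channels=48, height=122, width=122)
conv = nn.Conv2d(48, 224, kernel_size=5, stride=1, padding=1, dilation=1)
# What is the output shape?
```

Input: (2, 48, 122, 122) -> Output: (2, 224, 120, 120)

Answer: (2, 224, 120, 120)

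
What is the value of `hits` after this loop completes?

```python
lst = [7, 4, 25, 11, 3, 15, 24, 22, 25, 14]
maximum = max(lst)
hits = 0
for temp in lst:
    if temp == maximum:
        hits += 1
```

Count of max value 25 in [7, 4, 25, 11, 3, 15, 24, 22, 25, 14]
`hits` takes the values: 0 → 1 → 2

Answer: 2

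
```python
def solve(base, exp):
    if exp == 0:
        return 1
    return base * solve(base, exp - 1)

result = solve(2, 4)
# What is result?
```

solve(2, 4) = 2 * 2 * 2 * 2 = 16

Answer: 16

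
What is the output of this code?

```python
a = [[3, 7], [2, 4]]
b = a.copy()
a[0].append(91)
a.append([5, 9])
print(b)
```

Key concept: shallow copy with nested lists.
Step by step:
`a = [[3, 7], [2, 4]]` → a = [[3, 7], [2, 4]]
`b = a.copy()` → b = [[3, 7], [2, 4]]
`a[0].append(91)` → a = [[3, 7, 91], [2, 4]]; b = [[3, 7, 91], [2, 4]]
`a.append([5, 9])` → a = [[3, 7, 91], [2, 4], [5, 9]]
`print(b)` → prints [[3, 7, 91], [2, 4]]

Answer: [[3, 7, 91], [2, 4]]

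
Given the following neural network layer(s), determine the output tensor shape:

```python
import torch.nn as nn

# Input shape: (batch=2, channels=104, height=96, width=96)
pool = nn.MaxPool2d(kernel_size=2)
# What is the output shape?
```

Input: (2, 104, 96, 96) -> Output: (2, 104, 48, 48)

Answer: (2, 104, 48, 48)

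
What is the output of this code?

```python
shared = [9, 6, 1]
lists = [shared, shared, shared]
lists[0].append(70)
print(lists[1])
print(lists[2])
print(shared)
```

Key concept: list of same reference.
Step by step:
`shared = [9, 6, 1]` → shared = [9, 6, 1]
`lists = [shared, shared, shared]` → lists = [[9, 6, 1], [9, 6, 1], [9, 6, 1]]
`lists[0].append(70)` → shared = [9, 6, 1, 70]; lists = [[9, 6, 1, 70], [9, 6, 1, 70], [9, 6, 1, 70]]
`print(lists[1])` → prints [9, 6, 1, 70]
`print(lists[2])` → prints [9, 6, 1, 70]
`print(shared)` → prints [9, 6, 1, 70]

Answer:
[9, 6, 1, 70]
[9, 6, 1, 70]
[9, 6, 1, 70]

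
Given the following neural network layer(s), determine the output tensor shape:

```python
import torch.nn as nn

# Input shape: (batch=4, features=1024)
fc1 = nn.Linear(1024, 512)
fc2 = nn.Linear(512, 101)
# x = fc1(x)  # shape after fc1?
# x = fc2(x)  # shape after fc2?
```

Input: (4, 1024) -> after fc1: (4, 512) -> Output: (4, 101)

Answer: (4, 101)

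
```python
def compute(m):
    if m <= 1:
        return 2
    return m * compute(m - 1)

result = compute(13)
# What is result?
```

compute(13) = 13 * 12 * 11 * 10 * 9 * 8 * 7 * 6 * 5 * 4 * 3 * 2 * 2 = 12454041600

Answer: 12454041600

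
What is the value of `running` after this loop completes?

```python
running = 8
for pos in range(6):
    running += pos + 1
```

Start at 8, add 1 to 6 = 29
`running` takes the values: 8 → 9 → 11 → 14 → 18 → 23 → 29

Answer: 29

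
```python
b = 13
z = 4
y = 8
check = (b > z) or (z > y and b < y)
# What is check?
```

Trace:
`b = 13` → b = 13
`z = 4` → z = 4
`y = 8` → y = 8
`check = (b > z) or (z > y and b < y)` → check = True
So check = True

Answer: True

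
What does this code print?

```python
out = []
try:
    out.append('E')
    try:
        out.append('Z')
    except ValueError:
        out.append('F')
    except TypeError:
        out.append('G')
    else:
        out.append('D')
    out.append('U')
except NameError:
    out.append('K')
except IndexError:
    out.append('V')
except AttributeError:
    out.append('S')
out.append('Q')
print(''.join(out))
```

Execution trace: 'E' (try body) → 'Z' (inner try body, no exception) → 'D' (inner else) → 'U' (try body, no exception) → 'Q' (after the try/except). Output: EZDUQ

Answer: EZDUQ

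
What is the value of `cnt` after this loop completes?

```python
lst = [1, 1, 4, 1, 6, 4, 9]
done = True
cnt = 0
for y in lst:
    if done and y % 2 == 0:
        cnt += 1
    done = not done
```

Count even values at even positions
`cnt` takes the values: 0 → 1 → 2

Answer: 2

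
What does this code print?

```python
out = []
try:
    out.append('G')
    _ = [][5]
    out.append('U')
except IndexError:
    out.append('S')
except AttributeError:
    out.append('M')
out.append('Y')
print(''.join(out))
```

Execution trace: 'G' (try body) → 'S' (except IndexError) → 'Y' (after the try/except). Output: GSY

Answer: GSY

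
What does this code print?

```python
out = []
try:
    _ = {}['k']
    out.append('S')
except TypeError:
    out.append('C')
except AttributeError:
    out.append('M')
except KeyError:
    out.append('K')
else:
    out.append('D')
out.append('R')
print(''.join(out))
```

Execution trace: 'K' (except KeyError) → 'R' (after the try/except). Output: KR

Answer: KR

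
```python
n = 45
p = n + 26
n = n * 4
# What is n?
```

Trace:
`n = 45` → n = 45
`p = n + 26` → p = 71
`n = n * 4` → n = 180
So n = 180

Answer: 180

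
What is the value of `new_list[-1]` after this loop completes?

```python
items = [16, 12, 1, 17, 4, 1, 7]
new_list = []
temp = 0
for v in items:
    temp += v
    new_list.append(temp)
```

Cumulative sum ends at 58
`new_list` takes the values: [] → [16] → [16, 28] → [16, 28, 29] → [16, 28, 29, 46] → [16, 28, 29, 46, 50] → [16, 28, 29, 46, 50, 51] → [16, 28, 29, 46, 50, 51, 58]
So `new_list[-1]` = 58

Answer: 58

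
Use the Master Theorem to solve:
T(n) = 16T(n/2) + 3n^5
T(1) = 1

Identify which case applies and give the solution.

a=16, b=2, f(n)=3n^5. log_2(16) = 4. Since c=5 > 4 and the regularity condition holds (16(n/2)^5 = (16/2^5)n^5 with 16/2^5 < 1), Case 3 applies: T(n) = Θ(f(n)) = O(n^5).

Answer: O(n^5) - Case 3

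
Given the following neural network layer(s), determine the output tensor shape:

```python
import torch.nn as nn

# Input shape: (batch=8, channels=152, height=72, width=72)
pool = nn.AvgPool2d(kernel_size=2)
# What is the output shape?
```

Input: (8, 152, 72, 72) -> Output: (8, 152, 36, 36)

Answer: (8, 152, 36, 36)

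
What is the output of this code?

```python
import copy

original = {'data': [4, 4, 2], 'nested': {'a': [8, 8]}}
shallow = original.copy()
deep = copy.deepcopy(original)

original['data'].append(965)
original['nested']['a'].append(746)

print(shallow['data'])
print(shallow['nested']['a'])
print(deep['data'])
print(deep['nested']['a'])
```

Key concept: comparing shallow vs deep copy.
Step by step:
`original = {'data': [4, 4, 2], 'nested': {'a': [8, 8]}}` → original = {'data': [4, 4, 2], 'nested': {'a': [8, 8]}}
`shallow = original.copy()` → shallow = {'data': [4, 4, 2], 'nested': {'a': [8, 8]}}
`deep = copy.deepcopy(original)` → deep = {'data': [4, 4, 2], 'nested': {'a': [8, 8]}}
`original['data'].append(965)` → original = {'data': [4, 4, 2, 965], 'nested': {'a': [8, 8]}}; shallow = {'data': [4, 4, 2, 965], 'nested': {'a': [8, 8]}}
`original['nested']['a'].append(746)` → original = {'data': [4, 4, 2, 965], 'nested': {'a': [8, 8, 746]}}; shallow = {'data': [4, 4, 2, 965], 'nested': {'a': [8, 8, 746]}}
`print(shallow['data'])` → prints [4, 4, 2, 965]
`print(shallow['nested']['a'])` → prints [8, 8, 746]
`print(deep['data'])` → prints [4, 4, 2]
`print(deep['nested']['a'])` → prints [8, 8]

Answer:
[4, 4, 2, 965]
[8, 8, 746]
[4, 4, 2]
[8, 8]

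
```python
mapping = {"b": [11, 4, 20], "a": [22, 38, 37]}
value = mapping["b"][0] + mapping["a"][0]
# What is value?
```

Trace:
`mapping = {"b": [11, 4, 20], "a": [22, 38, 37]}` → mapping = {'b': [11, 4, 20], 'a': [22, 38, 37]}
`value = mapping["b"][0] + mapping["a"][0]` → value = 33
So value = 33

Answer: 33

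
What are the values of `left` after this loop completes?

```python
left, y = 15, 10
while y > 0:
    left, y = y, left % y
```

GCD of 15 and 10
`left` takes the values: 15 → 10 → 5

Answer: 5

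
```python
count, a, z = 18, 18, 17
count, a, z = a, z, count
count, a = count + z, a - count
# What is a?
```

Trace:
`count, a, z = 18, 18, 17` → count = 18; a = 18; z = 17
`count, a, z = a, z, count` → count = 18; a = 17; z = 18
`count, a = count + z, a - count` → count = 36; a = -1
So a = -1

Answer: -1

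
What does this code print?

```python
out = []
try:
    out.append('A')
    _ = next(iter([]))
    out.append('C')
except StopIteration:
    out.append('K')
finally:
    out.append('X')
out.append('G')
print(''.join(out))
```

Execution trace: 'A' (try body) → 'K' (except StopIteration) → 'X' (finally) → 'G' (after the try/except). Output: AKXG

Answer: AKXG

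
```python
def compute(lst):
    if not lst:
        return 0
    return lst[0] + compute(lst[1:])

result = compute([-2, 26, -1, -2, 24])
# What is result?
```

(-2) + 26 + (-1) + (-2) + 24 + 0 = 45

Answer: 45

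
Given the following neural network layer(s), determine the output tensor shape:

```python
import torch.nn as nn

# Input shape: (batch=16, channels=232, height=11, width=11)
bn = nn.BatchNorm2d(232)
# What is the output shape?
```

Input: (16, 232, 11, 11) -> Output: (16, 232, 11, 11)

Answer: (16, 232, 11, 11)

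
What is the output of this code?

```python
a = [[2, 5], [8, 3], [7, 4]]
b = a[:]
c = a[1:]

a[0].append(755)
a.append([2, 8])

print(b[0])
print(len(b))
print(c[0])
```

Key concept: slice with nested mutation.
Step by step:
`a = [[2, 5], [8, 3], [7, 4]]` → a = [[2, 5], [8, 3], [7, 4]]
`b = a[:]` → b = [[2, 5], [8, 3], [7, 4]]
`c = a[1:]` → c = [[8, 3], [7, 4]]
`a[0].append(755)` → a = [[2, 5, 755], [8, 3], [7, 4]]; b = [[2, 5, 755], [8, 3], [7, 4]]
`a.append([2, 8])` → a = [[2, 5, 755], [8, 3], [7, 4], [2, 8]]
`print(b[0])` → prints [2, 5, 755]
`print(len(b))` → prints 3
`print(c[0])` → prints [8, 3]

Answer:
[2, 5, 755]
3
[8, 3]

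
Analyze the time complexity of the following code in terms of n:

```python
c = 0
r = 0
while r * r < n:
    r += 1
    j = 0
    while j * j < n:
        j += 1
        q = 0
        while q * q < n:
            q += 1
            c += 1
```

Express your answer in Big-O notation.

Each loop level contributes: √n × √n × √n. Multiplying the contributions gives O(n√n).

Answer: O(n√n)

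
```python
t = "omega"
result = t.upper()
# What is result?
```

Trace:
`t = "omega"` → t = 'omega'
`result = t.upper()` → result = 'OMEGA'
So result = 'OMEGA'

Answer: 'OMEGA'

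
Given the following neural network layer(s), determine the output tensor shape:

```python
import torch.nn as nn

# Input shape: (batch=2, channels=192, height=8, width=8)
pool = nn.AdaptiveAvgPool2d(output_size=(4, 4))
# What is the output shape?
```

Input: (2, 192, 8, 8) -> Output: (2, 192, 4, 4)

Answer: (2, 192, 4, 4)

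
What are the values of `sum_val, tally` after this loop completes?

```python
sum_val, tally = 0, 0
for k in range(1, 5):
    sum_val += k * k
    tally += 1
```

Sum of squares and count
`sum_val, tally` takes the values: (0, 0) → (1, 0) → (1, 1) → (5, 1) → (5, 2) → (14, 2) → (14, 3) → (30, 3) → (30, 4)

Answer: 30, 4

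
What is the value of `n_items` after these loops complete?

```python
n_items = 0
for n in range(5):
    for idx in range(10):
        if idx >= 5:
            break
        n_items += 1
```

Inner breaks at 5, outer runs 5 times
`n_items` takes the values: 0 → 1 → 2 → 3 → 4 → 5 → 6 → 7 → 8 → 9 → 10 → 11 → 12 → 13 → 14 → 15 → 16 → 17 → 18 → 19 → 20 → 21 → 22 → 23 → 24 → 25

Answer: 25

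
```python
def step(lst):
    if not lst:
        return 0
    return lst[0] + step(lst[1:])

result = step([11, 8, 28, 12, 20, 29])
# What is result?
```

11 + 8 + 28 + 12 + 20 + 29 + 0 = 108

Answer: 108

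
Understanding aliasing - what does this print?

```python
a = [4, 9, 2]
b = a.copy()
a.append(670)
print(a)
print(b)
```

Key concept: list.copy() creates independent copy.
Step by step:
`a = [4, 9, 2]` → a = [4, 9, 2]
`b = a.copy()` → b = [4, 9, 2]
`a.append(670)` → a = [4, 9, 2, 670]
`print(a)` → prints [4, 9, 2, 670]
`print(b)` → prints [4, 9, 2]

Answer:
[4, 9, 2, 670]
[4, 9, 2]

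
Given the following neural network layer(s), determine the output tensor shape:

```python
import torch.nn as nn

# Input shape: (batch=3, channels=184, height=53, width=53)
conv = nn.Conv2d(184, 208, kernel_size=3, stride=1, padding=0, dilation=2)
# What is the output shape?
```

Input: (3, 184, 53, 53) -> Output: (3, 208, 49, 49)

Answer: (3, 208, 49, 49)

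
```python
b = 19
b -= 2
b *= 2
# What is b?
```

Trace:
`b = 19` → b = 19
`b -= 2` → b = 17
`b *= 2` → b = 34
So b = 34

Answer: 34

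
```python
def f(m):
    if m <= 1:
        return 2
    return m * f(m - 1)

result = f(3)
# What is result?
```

f(3) = 3 * 2 * 2 = 12

Answer: 12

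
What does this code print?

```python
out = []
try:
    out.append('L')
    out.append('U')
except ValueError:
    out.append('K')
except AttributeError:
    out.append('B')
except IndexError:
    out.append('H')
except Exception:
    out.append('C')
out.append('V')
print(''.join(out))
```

Execution trace: 'L' (try body) → 'U' (try body, no exception) → 'V' (after the try/except). Output: LUV

Answer: LUV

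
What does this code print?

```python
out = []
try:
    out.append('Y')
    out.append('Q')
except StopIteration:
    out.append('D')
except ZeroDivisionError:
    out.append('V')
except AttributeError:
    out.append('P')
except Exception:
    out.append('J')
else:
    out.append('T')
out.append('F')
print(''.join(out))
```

Execution trace: 'Y' (try body) → 'Q' (try body, no exception) → 'T' (else) → 'F' (after the try/except). Output: YQTF

Answer: YQTF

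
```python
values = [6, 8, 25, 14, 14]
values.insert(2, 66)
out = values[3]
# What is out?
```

Trace:
`values = [6, 8, 25, 14, 14]` → values = [6, 8, 25, 14, 14]
`values.insert(2, 66)` → values = [6, 8, 66, 25, 14, 14]
`out = values[3]` → out = 25
So out = 25

Answer: 25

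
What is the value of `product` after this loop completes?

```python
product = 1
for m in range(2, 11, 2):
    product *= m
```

Product of even numbers 2 to 10
`product` takes the values: 1 → 2 → 8 → 48 → 384 → 3840

Answer: 3840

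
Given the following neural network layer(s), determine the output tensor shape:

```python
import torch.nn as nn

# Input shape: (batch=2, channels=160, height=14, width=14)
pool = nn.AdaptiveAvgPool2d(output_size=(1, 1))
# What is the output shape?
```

Input: (2, 160, 14, 14) -> Output: (2, 160, 1, 1)

Answer: (2, 160, 1, 1)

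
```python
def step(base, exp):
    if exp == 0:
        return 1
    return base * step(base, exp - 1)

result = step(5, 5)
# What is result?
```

step(5, 5) = 5 * 5 * 5 * 5 * 5 = 3125

Answer: 3125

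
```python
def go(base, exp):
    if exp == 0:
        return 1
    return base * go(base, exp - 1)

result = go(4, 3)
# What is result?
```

go(4, 3) = 4 * 4 * 4 = 64

Answer: 64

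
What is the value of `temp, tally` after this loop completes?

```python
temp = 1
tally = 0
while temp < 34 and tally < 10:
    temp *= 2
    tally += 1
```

Double until >= 34 or 10 iterations
`temp, tally` takes the values: (1, 0) → (2, 0) → (2, 1) → (4, 1) → (4, 2) → (8, 2) → (8, 3) → (16, 3) → (16, 4) → (32, 4) → (32, 5) → (64, 5) → (64, 6)

Answer: 64, 6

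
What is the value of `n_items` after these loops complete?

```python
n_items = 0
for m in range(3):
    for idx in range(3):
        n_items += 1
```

3 * 3 = 9
`n_items` takes the values: 0 → 1 → 2 → 3 → 4 → 5 → 6 → 7 → 8 → 9

Answer: 9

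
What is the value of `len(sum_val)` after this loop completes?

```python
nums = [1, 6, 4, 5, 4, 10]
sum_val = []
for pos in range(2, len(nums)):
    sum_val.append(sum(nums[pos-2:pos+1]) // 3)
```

Number of 3-element averages
`sum_val` takes the values: [] → [3] → [3, 5] → [3, 5, 4] → [3, 5, 4, 6]
So `len(sum_val)` = 4

Answer: 4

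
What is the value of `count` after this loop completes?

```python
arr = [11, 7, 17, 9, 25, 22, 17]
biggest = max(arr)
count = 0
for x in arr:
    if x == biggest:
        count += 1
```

Count of max value 25 in [11, 7, 17, 9, 25, 22, 17]
`count` takes the values: 0 → 1

Answer: 1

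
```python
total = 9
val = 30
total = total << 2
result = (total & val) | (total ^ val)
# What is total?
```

Trace:
`total = 9` → total = 9
`val = 30` → val = 30
`total = total << 2` → total = 36
`result = (total & val) | (total ^ val)` → result = 62
So total = 36

Answer: 36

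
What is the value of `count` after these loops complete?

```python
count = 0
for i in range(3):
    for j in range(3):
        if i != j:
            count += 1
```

3² - 3 (exclude diagonal)
`count` takes the values: 0 → 1 → 2 → 3 → 4 → 5 → 6

Answer: 6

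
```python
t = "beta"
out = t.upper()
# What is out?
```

Trace:
`t = "beta"` → t = 'beta'
`out = t.upper()` → out = 'BETA'
So out = 'BETA'

Answer: 'BETA'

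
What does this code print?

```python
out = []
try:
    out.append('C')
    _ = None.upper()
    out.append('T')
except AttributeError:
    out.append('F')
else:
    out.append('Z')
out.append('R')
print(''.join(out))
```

Execution trace: 'C' (try body) → 'F' (except AttributeError) → 'R' (after the try/except). Output: CFR

Answer: CFR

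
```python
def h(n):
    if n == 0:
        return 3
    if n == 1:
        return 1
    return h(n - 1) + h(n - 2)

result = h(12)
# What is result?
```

Build up from base cases: h(0)=3, h(1)=1, h(2)=4, h(3)=5, h(4)=9, h(5)=14, h(6)=23, ..., h(12)=411

Answer: 411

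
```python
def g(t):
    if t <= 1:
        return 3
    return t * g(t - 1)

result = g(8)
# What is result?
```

g(8) = 8 * 7 * 6 * 5 * 4 * 3 * 2 * 3 = 120960

Answer: 120960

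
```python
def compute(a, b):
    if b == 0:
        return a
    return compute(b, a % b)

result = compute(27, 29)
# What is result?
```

compute(27, 29) -> compute(29, 27) -> compute(27, 2) -> compute(2, 1) -> compute(1, 0) -> 1

Answer: 1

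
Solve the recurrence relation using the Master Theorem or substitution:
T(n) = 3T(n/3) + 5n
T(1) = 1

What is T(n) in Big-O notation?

By Master Theorem: a=3, b=3, f(n)=5n. Since log_3(3) = 1 and f(n) = Θ(n^1), Case 2 applies. T(n) = O(n log n).

Answer: O(n log n)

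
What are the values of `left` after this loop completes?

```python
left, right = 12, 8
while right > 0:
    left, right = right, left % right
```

GCD of 12 and 8
`left` takes the values: 12 → 8 → 4

Answer: 4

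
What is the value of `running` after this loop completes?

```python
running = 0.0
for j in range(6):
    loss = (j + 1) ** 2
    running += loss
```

Sum of squared losses 1² + 2² + ... + 6²
`running` takes the values: 0.0 → 1.0 → 5.0 → 14.0 → 30.0 → 55.0 → 91.0

Answer: 91.0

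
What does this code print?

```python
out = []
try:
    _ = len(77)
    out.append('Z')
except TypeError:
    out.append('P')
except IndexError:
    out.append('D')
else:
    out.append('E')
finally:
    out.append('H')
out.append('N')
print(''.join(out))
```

Execution trace: 'P' (except TypeError) → 'H' (finally) → 'N' (after the try/except). Output: PHN

Answer: PHN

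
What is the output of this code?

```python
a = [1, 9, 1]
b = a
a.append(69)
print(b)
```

Key concept: basic list aliasing.
Step by step:
`a = [1, 9, 1]` → a = [1, 9, 1]
`b = a` → b = [1, 9, 1] (same object as a)
`a.append(69)` → a = [1, 9, 1, 69] (same object as b); b = [1, 9, 1, 69] (same object as a)
`print(b)` → prints [1, 9, 1, 69]

Answer: [1, 9, 1, 69]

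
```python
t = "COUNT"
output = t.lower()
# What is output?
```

Trace:
`t = "COUNT"` → t = 'COUNT'
`output = t.lower()` → output = 'count'
So output = 'count'

Answer: 'count'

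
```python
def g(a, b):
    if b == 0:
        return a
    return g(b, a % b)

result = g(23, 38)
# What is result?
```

g(23, 38) -> g(38, 23) -> g(23, 15) -> g(15, 8) -> g(8, 7) -> g(7, 1) -> g(1, 0) -> 1

Answer: 1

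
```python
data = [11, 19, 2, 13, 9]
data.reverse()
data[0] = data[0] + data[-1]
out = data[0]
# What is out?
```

Trace:
`data = [11, 19, 2, 13, 9]` → data = [11, 19, 2, 13, 9]
`data.reverse()` → data = [9, 13, 2, 19, 11]
`data[0] = data[0] + data[-1]` → data = [20, 13, 2, 19, 11]
`out = data[0]` → out = 20
So out = 20

Answer: 20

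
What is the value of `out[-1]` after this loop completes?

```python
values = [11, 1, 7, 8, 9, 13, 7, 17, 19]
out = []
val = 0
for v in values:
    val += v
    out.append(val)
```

Cumulative sum ends at 92
`out` takes the values: [] → [11] → [11, 12] → [11, 12, 19] → [11, 12, 19, 27] → [11, 12, 19, 27, 36] → [11, 12, 19, 27, 36, 49] → [11, 12, 19, 27, 36, 49, 56] → [11, 12, 19, 27, 36, 49, 56, 73] → [11, 12, 19, 27, 36, 49, 56, 73, 92]
So `out[-1]` = 92

Answer: 92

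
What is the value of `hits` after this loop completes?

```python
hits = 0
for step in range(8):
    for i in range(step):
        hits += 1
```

Triangle number: 0+1+2+...+7
`hits` takes the values: 0 → 1 → 2 → 3 → 4 → 5 → 6 → 7 → 8 → 9 → 10 → 11 → 12 → 13 → 14 → 15 → 16 → 17 → 18 → 19 → 20 → 21 → 22 → 23 → 24 → 25 → 26 → 27 → 28

Answer: 28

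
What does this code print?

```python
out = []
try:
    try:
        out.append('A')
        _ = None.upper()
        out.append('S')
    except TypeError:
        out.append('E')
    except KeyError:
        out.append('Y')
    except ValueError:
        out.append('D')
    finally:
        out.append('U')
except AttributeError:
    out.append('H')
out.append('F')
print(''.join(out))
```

Execution trace: 'A' (inner try body) → 'U' (inner finally) → 'H' (outer except AttributeError) → 'F' (after the try/except). Output: AUHF

Answer: AUHF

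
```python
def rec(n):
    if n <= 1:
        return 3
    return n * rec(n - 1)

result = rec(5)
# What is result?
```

rec(5) = 5 * 4 * 3 * 2 * 3 = 360

Answer: 360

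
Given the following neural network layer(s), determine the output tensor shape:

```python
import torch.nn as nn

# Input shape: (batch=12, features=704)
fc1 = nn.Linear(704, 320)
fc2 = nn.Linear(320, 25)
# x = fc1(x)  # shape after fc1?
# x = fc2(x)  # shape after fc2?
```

Input: (12, 704) -> after fc1: (12, 320) -> Output: (12, 25)

Answer: (12, 25)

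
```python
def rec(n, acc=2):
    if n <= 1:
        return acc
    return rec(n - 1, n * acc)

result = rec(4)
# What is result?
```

Accumulator trace (n, acc): (4, 2) -> (3, 8) -> (2, 24) -> (1, 48) -> return 48

Answer: 48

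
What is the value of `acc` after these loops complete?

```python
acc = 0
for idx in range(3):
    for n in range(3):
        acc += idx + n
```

Sum of all idx+n for idx,n in 3x3
`acc` takes the values: 0 → 1 → 3 → 4 → 6 → 9 → 11 → 14 → 18

Answer: 18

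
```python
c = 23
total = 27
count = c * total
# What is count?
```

Trace:
`c = 23` → c = 23
`total = 27` → total = 27
`count = c * total` → count = 621
So count = 621

Answer: 621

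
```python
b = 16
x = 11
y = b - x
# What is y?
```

Trace:
`b = 16` → b = 16
`x = 11` → x = 11
`y = b - x` → y = 5
So y = 5

Answer: 5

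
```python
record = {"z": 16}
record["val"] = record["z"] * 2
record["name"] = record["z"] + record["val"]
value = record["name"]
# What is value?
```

Trace:
`record = {"z": 16}` → record = {'z': 16}
`record["val"] = record["z"] * 2` → record = {'z': 16, 'val': 32}
`record["name"] = record["z"] + record["val"]` → record = {'z': 16, 'val': 32, 'name': 48}
`value = record["name"]` → value = 48
So value = 48

Answer: 48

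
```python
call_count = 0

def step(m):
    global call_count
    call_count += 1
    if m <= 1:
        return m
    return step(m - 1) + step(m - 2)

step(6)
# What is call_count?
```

Calls(m) = 1 + Calls(m-1) + Calls(m-2); Calls(0)=Calls(1)=1. For m=6 this gives 25.

Answer: 25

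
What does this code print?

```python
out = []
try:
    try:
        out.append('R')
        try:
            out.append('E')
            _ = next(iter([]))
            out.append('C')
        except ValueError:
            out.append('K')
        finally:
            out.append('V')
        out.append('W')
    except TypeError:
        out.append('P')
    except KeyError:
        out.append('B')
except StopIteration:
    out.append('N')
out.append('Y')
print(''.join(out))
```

Execution trace: 'R' (try body) → 'E' (inner try body) → 'V' (inner finally) → 'N' (outer except StopIteration) → 'Y' (after the try/except). Output: REVNY

Answer: REVNY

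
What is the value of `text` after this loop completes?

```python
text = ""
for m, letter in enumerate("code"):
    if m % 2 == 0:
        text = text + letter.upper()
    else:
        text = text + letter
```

Uppercase even positions in 'code'
`text` takes the values: "" → "C" → "Co" → "CoD" → "CoDe"

Answer: "CoDe"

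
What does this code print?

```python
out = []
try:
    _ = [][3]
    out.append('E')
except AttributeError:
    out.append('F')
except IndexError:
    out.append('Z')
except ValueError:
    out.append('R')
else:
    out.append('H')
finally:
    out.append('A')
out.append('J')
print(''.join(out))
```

Execution trace: 'Z' (except IndexError) → 'A' (finally) → 'J' (after the try/except). Output: ZAJ

Answer: ZAJ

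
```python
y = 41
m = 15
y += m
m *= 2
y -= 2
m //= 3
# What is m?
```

Trace:
`y = 41` → y = 41
`m = 15` → m = 15
`y += m` → y = 56
`m *= 2` → m = 30
`y -= 2` → y = 54
`m //= 3` → m = 10
So m = 10

Answer: 10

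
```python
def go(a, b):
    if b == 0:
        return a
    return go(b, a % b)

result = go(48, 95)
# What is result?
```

go(48, 95) -> go(95, 48) -> go(48, 47) -> go(47, 1) -> go(1, 0) -> 1

Answer: 1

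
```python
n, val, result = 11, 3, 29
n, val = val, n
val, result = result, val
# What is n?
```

Trace:
`n, val, result = 11, 3, 29` → n = 11; val = 3; result = 29
`n, val = val, n` → n = 3; val = 11
`val, result = result, val` → val = 29; result = 11
So n = 3

Answer: 3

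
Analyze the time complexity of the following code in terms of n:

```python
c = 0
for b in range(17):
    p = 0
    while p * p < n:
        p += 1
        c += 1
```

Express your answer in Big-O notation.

Each loop level contributes: 1 × √n. Multiplying the contributions gives O(√n).

Answer: O(√n)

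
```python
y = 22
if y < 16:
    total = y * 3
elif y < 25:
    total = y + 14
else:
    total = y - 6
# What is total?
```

Trace:
`y = 22` → y = 22
`if y < 16: ...` → y < 16 is False, y < 25 is True → total = 36
So total = 36

Answer: 36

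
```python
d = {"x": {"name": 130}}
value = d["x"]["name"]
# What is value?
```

Trace:
`d = {"x": {"name": 130}}` → d = {'x': {'name': 130}}
`value = d["x"]["name"]` → value = 130
So value = 130

Answer: 130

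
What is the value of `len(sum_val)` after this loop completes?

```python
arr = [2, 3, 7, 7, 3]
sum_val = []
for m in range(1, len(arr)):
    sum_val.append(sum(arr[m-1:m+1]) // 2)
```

Number of 2-element averages
`sum_val` takes the values: [] → [2] → [2, 5] → [2, 5, 7] → [2, 5, 7, 5]
So `len(sum_val)` = 4

Answer: 4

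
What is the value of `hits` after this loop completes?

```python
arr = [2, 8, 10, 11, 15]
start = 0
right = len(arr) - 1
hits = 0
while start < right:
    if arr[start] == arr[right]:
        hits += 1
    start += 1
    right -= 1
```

Count matching pairs from ends
`hits` takes the values: 0

Answer: 0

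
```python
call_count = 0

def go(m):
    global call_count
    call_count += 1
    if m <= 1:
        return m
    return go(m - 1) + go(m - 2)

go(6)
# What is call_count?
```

Calls(m) = 1 + Calls(m-1) + Calls(m-2); Calls(0)=Calls(1)=1. For m=6 this gives 25.

Answer: 25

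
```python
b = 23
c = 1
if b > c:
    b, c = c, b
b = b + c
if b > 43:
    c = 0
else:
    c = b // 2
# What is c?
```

Trace:
`b = 23` → b = 23
`c = 1` → c = 1
`if b > c: ...` → b > c is True → b = 1; c = 23
`b = b + c` → b = 24
`if b > 43: ...` → b > 43 is False, take else branch → c = 12
So c = 12

Answer: 12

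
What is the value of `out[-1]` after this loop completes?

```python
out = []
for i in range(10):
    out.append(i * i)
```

Last element of squares 0 to 9
`out` takes the values: [] → [0] → [0, 1] → [0, 1, 4] → [0, 1, 4, 9] → [0, 1, 4, 9, 16] → [0, 1, 4, 9, 16, 25] → [0, 1, 4, 9, 16, 25, 36] → [0, 1, 4, 9, 16, 25, 36, 49] → [0, 1, 4, 9, 16, 25, 36, 49, 64] → [0, 1, 4, 9, 16, 25, 36, 49, 64, 81]
So `out[-1]` = 81

Answer: 81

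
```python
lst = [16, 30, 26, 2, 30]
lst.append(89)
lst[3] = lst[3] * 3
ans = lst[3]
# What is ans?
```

Trace:
`lst = [16, 30, 26, 2, 30]` → lst = [16, 30, 26, 2, 30]
`lst.append(89)` → lst = [16, 30, 26, 2, 30, 89]
`lst[3] = lst[3] * 3` → lst = [16, 30, 26, 6, 30, 89]
`ans = lst[3]` → ans = 6
So ans = 6

Answer: 6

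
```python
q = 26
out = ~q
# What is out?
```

Trace:
`q = 26` → q = 26
`out = ~q` → out = -27
So out = -27

Answer: -27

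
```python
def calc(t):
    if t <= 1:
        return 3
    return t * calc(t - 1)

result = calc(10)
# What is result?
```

calc(10) = 10 * 9 * 8 * 7 * 6 * 5 * 4 * 3 * 2 * 3 = 10886400

Answer: 10886400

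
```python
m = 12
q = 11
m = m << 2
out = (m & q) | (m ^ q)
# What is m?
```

Trace:
`m = 12` → m = 12
`q = 11` → q = 11
`m = m << 2` → m = 48
`out = (m & q) | (m ^ q)` → out = 59
So m = 48

Answer: 48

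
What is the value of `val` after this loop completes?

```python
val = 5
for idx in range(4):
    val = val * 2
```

Multiply by 2, 4 times: 5 * 2^4 = 80
`val` takes the values: 5 → 10 → 20 → 40 → 80

Answer: 80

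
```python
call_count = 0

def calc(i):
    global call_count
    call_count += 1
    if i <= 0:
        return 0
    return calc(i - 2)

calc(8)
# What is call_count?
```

Linear recursion stepping by 2: 5 calls from i=8 down to ≤0.

Answer: 5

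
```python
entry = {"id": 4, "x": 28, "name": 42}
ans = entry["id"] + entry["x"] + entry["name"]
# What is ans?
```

Trace:
`entry = {"id": 4, "x": 28, "name": 42}` → entry = {'id': 4, 'x': 28, 'name': 42}
`ans = entry["id"] + entry["x"] + entry["name"]` → ans = 74
So ans = 74

Answer: 74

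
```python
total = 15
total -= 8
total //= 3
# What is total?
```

Trace:
`total = 15` → total = 15
`total -= 8` → total = 7
`total //= 3` → total = 2
So total = 2

Answer: 2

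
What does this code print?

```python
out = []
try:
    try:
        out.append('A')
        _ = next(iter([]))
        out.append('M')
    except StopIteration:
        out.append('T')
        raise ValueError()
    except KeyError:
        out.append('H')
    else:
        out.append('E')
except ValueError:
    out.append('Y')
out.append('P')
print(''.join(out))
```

Execution trace: 'A' (inner try body) → 'T' (inner except StopIteration) → 'Y' (outer except ValueError) → 'P' (after the try/except). Output: ATYP

Answer: ATYP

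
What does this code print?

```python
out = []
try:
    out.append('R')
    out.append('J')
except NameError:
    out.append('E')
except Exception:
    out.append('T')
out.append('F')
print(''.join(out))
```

Execution trace: 'R' (try body) → 'J' (try body, no exception) → 'F' (after the try/except). Output: RJF

Answer: RJF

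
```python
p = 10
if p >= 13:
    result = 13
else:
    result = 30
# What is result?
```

Trace:
`p = 10` → p = 10
`if p >= 13: ...` → p >= 13 is False, take else branch → result = 30
So result = 30

Answer: 30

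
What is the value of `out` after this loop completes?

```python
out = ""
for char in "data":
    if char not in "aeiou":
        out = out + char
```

Remove vowels from 'data'
`out` takes the values: "" → "d" → "dt"

Answer: "dt"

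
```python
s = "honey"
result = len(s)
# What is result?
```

Trace:
`s = "honey"` → s = 'honey'
`result = len(s)` → result = 5
So result = 5

Answer: 5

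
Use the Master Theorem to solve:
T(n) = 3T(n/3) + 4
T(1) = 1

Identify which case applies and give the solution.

a=3, b=3, f(n)=4. log_3(3) = 1. Since c=0 < 1, Case 1 applies: T(n) = Θ(n^log_b(a)) = O(n).

Answer: O(n) - Case 1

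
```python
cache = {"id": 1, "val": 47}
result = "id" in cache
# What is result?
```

Trace:
`cache = {"id": 1, "val": 47}` → cache = {'id': 1, 'val': 47}
`result = "id" in cache` → result = True
So result = True

Answer: True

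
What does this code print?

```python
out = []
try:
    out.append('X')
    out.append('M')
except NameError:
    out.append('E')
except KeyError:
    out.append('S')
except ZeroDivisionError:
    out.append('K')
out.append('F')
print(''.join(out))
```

Execution trace: 'X' (try body) → 'M' (try body, no exception) → 'F' (after the try/except). Output: XMF

Answer: XMF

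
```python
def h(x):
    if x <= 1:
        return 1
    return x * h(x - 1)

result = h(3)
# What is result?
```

h(3) = 3 * 2 * 1 = 6

Answer: 6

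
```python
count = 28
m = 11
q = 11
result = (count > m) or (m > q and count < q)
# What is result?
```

Trace:
`count = 28` → count = 28
`m = 11` → m = 11
`q = 11` → q = 11
`result = (count > m) or (m > q and count < q)` → result = True
So result = True

Answer: True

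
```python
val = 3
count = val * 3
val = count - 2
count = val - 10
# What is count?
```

Trace:
`val = 3` → val = 3
`count = val * 3` → count = 9
`val = count - 2` → val = 7
`count = val - 10` → count = -3
So count = -3

Answer: -3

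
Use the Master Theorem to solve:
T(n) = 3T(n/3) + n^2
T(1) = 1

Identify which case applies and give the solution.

a=3, b=3, f(n)=n^2. log_3(3) = 1. Since c=2 > 1 and the regularity condition holds (3(n/3)^2 = (3/3^2)n^2 with 3/3^2 < 1), Case 3 applies: T(n) = Θ(f(n)) = O(n^2).

Answer: O(n^2) - Case 3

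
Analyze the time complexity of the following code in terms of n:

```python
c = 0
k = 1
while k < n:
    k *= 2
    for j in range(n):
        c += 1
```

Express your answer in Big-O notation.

Each loop level contributes: log n × n. Multiplying the contributions gives O(n log n).

Answer: O(n log n)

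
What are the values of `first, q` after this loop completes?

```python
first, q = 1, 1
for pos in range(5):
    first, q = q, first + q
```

Fibonacci: after 5 iterations
`first, q` takes the values: (1, 1) → (1, 2) → (2, 3) → (3, 5) → (5, 8) → (8, 13)

Answer: 8, 13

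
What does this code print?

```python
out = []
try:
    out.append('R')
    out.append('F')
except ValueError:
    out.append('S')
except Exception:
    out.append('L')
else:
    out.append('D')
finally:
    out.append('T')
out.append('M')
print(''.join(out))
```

Execution trace: 'R' (try body) → 'F' (try body, no exception) → 'D' (else) → 'T' (finally) → 'M' (after the try/except). Output: RFDTM

Answer: RFDTM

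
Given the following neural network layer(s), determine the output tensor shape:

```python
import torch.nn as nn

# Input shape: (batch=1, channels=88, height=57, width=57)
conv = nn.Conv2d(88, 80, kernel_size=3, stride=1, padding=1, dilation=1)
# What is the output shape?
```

Input: (1, 88, 57, 57) -> Output: (1, 80, 57, 57)

Answer: (1, 80, 57, 57)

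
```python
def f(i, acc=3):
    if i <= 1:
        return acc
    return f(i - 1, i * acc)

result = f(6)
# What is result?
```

Accumulator trace (n, acc): (6, 3) -> (5, 18) -> (4, 90) -> (3, 360) -> (2, 1080) -> (1, 2160) -> return 2160

Answer: 2160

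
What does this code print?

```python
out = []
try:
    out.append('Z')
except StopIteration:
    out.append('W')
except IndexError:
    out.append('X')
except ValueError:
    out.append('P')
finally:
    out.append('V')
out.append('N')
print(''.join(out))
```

Execution trace: 'Z' (try body, no exception) → 'V' (finally) → 'N' (after the try/except). Output: ZVN

Answer: ZVN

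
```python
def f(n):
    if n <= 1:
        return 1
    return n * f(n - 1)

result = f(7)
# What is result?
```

f(7) = 7 * 6 * 5 * 4 * 3 * 2 * 1 = 5040

Answer: 5040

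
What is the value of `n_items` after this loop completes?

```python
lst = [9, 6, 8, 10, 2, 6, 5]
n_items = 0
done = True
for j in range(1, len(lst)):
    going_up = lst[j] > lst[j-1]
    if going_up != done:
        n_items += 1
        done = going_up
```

Count direction changes in [9, 6, 8, 10, 2, 6, 5]
`n_items` takes the values: 0 → 1 → 2 → 3 → 4 → 5

Answer: 5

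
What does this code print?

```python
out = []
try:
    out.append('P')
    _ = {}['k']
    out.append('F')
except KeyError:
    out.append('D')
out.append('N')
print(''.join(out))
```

Execution trace: 'P' (try body) → 'D' (except KeyError) → 'N' (after the try/except). Output: PDN

Answer: PDN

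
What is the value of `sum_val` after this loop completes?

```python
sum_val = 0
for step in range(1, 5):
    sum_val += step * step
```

Sum of squares 1² to 4² = 30
`sum_val` takes the values: 0 → 1 → 5 → 14 → 30

Answer: 30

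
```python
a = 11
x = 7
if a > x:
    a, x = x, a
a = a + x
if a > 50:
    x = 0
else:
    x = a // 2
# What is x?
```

Trace:
`a = 11` → a = 11
`x = 7` → x = 7
`if a > x: ...` → a > x is True → a = 7; x = 11
`a = a + x` → a = 18
`if a > 50: ...` → a > 50 is False, take else branch → x = 9
So x = 9

Answer: 9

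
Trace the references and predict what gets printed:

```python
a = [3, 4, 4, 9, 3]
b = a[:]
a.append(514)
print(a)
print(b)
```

Key concept: slice [:] creates copy.
Step by step:
`a = [3, 4, 4, 9, 3]` → a = [3, 4, 4, 9, 3]
`b = a[:]` → b = [3, 4, 4, 9, 3]
`a.append(514)` → a = [3, 4, 4, 9, 3, 514]
`print(a)` → prints [3, 4, 4, 9, 3, 514]
`print(b)` → prints [3, 4, 4, 9, 3]

Answer:
[3, 4, 4, 9, 3, 514]
[3, 4, 4, 9, 3]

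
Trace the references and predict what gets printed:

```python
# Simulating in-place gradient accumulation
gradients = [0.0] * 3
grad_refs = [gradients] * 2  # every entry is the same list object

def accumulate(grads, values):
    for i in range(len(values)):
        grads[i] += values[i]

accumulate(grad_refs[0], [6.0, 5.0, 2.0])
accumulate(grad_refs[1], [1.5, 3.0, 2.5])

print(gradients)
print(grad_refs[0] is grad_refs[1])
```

Key concept: gradient accumulation aliasing.
Step by step:
`gradients = [0.0] * 3` → gradients = [0.0, 0.0, 0.0]
`grad_refs = [gradients] * 2` → grad_refs = [[0.0, 0.0, 0.0], [0.0, 0.0, 0.0]]
`accumulate(grad_refs[0], [6.0, 5.0, 2.0])` → gradients = [6.0, 5.0, 2.0]; grad_refs = [[6.0, 5.0, 2.0], [6.0, 5.0, 2.0]]
`accumulate(grad_refs[1], [1.5, 3.0, 2.5])` → gradients = [7.5, 8.0, 4.5]; grad_refs = [[7.5, 8.0, 4.5], [7.5, 8.0, 4.5]]
`print(gradients)` → prints [7.5, 8.0, 4.5]
`print(grad_refs[0] is grad_refs[1])` → prints True

Answer:
[7.5, 8.0, 4.5]
True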